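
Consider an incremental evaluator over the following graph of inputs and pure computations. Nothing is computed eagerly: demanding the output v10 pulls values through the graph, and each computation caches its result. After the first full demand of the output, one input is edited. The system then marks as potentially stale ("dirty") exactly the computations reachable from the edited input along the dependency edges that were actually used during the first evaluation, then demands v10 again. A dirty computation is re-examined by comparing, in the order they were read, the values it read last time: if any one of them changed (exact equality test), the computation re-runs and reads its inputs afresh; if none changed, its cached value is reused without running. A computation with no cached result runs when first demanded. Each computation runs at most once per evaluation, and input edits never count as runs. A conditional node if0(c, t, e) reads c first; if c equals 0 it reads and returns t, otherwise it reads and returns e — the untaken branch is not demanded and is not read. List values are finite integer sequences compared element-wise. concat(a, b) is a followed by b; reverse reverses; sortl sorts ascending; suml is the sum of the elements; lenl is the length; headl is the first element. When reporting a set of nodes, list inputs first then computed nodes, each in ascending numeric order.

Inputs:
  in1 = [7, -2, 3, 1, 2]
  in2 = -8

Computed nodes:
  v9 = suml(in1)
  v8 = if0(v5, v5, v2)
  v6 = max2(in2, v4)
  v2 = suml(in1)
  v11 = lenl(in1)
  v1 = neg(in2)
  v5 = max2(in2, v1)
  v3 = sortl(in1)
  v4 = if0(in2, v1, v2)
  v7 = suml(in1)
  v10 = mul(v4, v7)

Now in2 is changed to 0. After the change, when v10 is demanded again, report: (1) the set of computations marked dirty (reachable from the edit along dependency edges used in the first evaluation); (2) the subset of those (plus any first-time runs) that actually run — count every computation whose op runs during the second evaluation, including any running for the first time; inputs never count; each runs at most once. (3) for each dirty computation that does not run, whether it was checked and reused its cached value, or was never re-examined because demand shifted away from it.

Dirty set: v4, v10.
Run set: v1, v4, v10 (3 run).
All dirty computations ended up running.
The important point: the flipped condition pulls in fresh nodes; v1 runs for the first time.

Initial pass — values computed on the first demand:
  v2 = suml([7, -2, 3, 1, 2]) = 11
  v4 = if0(in2=-8 -> else branch v2) = 11
  v7 = suml([7, -2, 3, 1, 2]) = 11
  v10 = mul(11, 11) = 121

Second demand — change propagation:
  v1: newly demanded (no cache) — executes and yields 0.
  v4: re-runs because in2 -8->0; new result 0.
  v10: re-runs because v4 11->0; new result 0.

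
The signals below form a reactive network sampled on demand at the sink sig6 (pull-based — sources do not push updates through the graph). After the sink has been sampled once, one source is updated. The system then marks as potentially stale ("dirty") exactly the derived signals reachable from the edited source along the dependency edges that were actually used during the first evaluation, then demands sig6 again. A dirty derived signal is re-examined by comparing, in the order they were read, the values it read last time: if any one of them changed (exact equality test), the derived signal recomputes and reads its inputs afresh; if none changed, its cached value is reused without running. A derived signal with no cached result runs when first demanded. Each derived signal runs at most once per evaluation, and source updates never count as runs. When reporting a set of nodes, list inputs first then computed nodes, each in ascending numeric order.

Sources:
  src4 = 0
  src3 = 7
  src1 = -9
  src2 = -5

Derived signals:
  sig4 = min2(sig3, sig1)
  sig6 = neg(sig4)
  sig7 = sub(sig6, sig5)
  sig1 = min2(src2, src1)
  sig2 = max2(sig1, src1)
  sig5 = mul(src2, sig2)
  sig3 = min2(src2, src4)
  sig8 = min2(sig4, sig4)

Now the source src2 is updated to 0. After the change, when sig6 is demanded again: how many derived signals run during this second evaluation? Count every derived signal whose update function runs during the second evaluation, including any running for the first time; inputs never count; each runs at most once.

Run set: sig1, sig3, sig4 (3 run).
The important point: at sig6 every value read last time is unchanged, so the dirty flag clears without a run.

Initial pass — values computed on the first demand:
  sig1 = min2(-5, -9) = -9
  sig3 = min2(-5, 0) = -5
  sig4 = min2(-5, -9) = -9
  sig6 = neg(-9) = 9

Second demand — change propagation:
  sig1: re-runs because src2 -5->0; new result -9 (unchanged).
  sig3: re-runs because src2 -5->0; new result 0.
  sig4: re-runs because sig3 -5->0; new result -9 (unchanged).
  sig6: re-examined; everything it read last time is the same (sig4 unchanged) — cache 9 kept, no run.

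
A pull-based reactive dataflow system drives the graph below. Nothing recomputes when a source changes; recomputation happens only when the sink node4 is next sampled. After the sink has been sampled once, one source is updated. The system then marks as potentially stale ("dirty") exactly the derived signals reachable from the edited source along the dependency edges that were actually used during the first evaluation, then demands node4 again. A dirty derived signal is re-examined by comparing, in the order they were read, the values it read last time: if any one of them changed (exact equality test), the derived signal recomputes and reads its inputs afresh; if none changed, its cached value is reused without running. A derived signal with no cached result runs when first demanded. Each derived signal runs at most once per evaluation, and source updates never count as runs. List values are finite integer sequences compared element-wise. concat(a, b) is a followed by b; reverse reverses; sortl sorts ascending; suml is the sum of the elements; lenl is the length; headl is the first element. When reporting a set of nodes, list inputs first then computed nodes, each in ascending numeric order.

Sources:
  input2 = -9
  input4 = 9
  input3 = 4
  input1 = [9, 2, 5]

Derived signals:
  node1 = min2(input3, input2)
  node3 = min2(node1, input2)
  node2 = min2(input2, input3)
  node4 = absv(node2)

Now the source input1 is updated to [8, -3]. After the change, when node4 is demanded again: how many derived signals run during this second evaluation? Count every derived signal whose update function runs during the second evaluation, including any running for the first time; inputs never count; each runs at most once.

First evaluation (everything demanded from the output):
  node2 = min2(-9, 4) = -9
  node4 = absv(-9) = 9

Propagation after the edit:
  input1 feeds no computation that the output demands — nothing is marked dirty and nothing runs.

Key observation: input1 is never demanded by the output, so the edit triggers no recomputation at all.

Derived signals that run: none — 0 in total.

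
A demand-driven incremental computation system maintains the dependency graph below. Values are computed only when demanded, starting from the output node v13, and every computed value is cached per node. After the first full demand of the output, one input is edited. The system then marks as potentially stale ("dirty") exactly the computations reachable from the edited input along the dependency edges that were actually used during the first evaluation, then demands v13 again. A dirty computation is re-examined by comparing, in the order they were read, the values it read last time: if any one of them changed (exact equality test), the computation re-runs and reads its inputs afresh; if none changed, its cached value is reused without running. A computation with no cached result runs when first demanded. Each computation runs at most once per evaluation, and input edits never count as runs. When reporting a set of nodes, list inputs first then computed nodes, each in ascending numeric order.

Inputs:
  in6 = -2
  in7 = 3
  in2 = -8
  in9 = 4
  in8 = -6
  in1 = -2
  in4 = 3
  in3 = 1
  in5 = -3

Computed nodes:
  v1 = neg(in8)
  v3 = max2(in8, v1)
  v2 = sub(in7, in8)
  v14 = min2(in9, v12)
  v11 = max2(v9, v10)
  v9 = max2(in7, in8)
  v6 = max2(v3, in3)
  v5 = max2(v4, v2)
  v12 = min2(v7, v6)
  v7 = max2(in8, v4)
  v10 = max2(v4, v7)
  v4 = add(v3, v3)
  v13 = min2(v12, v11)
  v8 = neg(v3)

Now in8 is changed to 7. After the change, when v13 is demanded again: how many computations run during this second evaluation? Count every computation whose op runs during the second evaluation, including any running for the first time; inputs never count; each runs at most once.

First evaluation (everything demanded from the output):
  v1 = neg(-6) = 6
  v3 = max2(-6, 6) = 6
  v4 = add(6, 6) = 12
  v6 = max2(6, 1) = 6
  v7 = max2(-6, 12) = 12
  v9 = max2(3, -6) = 3
  v10 = max2(12, 12) = 12
  v11 = max2(3, 12) = 12
  v12 = min2(12, 6) = 6
  v13 = min2(6, 12) = 6

Propagation after the edit:
  v1: runs — in8 -6->7; result -7.
  v3: runs — in8 -6->7; v1 6->-7; result 7.
  v4: runs — v3 6->7; v3 6->7; result 14.
  v6: runs — v3 6->7; result 7.
  v7: runs — in8 -6->7; v4 12->14; result 14.
  v9: runs — in8 -6->7; result 7.
  v10: runs — v4 12->14; v7 12->14; result 14.
  v11: runs — v9 3->7; v10 12->14; result 14.
  v12: runs — v7 12->14; v6 6->7; result 7.
  v13: runs — v12 6->7; v11 12->14; result 7.

Computations that run: v1, v3, v4, v6, v7, v9, v10, v11, v12, v13 — 10 in total.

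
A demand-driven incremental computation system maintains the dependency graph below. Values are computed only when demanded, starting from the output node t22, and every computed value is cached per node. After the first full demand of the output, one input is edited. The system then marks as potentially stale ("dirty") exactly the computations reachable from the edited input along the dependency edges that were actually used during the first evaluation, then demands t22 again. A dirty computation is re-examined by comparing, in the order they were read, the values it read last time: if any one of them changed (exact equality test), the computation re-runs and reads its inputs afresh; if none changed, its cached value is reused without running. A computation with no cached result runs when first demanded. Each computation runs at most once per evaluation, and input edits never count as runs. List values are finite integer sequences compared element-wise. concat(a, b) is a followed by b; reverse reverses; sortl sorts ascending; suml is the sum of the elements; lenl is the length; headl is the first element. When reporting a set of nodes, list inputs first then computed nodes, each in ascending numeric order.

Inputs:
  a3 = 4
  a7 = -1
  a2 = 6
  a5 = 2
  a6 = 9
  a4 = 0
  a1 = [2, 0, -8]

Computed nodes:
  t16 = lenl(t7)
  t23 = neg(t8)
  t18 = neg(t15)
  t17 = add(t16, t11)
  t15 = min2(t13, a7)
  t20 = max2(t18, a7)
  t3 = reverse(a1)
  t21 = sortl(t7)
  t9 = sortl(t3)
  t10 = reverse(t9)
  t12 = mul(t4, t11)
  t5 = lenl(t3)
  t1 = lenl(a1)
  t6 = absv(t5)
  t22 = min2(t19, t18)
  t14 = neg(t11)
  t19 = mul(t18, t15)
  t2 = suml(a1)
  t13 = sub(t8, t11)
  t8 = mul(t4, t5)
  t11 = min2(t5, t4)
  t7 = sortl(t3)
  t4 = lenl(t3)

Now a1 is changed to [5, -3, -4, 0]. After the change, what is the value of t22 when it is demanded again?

First evaluation (everything demanded from the output):
  t3 = reverse([2, 0, -8]) = [-8, 0, 2]
  t4 = lenl([-8, 0, 2]) = 3
  t5 = lenl([-8, 0, 2]) = 3
  t8 = mul(3, 3) = 9
  t11 = min2(3, 3) = 3
  t13 = sub(9, 3) = 6
  t15 = min2(6, -1) = -1
  t18 = neg(-1) = 1
  t19 = mul(1, -1) = -1
  t22 = min2(-1, 1) = -1

Propagation after the edit:
  t3: runs — a1 [2, 0, -8]->[5, -3, -4, 0]; result [0, -4, -3, 5].
  t4: runs — t3 [-8, 0, 2]->[0, -4, -3, 5]; result 4.
  t5: runs — t3 [-8, 0, 2]->[0, -4, -3, 5]; result 4.
  t8: runs — t4 3->4; t5 3->4; result 16.
  t11: runs — t5 3->4; t4 3->4; result 4.
  t13: runs — t8 9->16; t11 3->4; result 12.
  t15: runs — t13 6->12; result -1 (same value as before).
  t18: checked — values it read are unchanged (t15 unchanged); reused cached 1 without running.
  t19: checked — values it read are unchanged (t18 unchanged, t15 unchanged); reused cached -1 without running.
  t22: checked — values it read are unchanged (t19 unchanged, t18 unchanged); reused cached -1 without running.

Key observation: the change is absorbed at t15 — it re-runs but produces the same value, and the output's value is unchanged.

New value of t22: -1.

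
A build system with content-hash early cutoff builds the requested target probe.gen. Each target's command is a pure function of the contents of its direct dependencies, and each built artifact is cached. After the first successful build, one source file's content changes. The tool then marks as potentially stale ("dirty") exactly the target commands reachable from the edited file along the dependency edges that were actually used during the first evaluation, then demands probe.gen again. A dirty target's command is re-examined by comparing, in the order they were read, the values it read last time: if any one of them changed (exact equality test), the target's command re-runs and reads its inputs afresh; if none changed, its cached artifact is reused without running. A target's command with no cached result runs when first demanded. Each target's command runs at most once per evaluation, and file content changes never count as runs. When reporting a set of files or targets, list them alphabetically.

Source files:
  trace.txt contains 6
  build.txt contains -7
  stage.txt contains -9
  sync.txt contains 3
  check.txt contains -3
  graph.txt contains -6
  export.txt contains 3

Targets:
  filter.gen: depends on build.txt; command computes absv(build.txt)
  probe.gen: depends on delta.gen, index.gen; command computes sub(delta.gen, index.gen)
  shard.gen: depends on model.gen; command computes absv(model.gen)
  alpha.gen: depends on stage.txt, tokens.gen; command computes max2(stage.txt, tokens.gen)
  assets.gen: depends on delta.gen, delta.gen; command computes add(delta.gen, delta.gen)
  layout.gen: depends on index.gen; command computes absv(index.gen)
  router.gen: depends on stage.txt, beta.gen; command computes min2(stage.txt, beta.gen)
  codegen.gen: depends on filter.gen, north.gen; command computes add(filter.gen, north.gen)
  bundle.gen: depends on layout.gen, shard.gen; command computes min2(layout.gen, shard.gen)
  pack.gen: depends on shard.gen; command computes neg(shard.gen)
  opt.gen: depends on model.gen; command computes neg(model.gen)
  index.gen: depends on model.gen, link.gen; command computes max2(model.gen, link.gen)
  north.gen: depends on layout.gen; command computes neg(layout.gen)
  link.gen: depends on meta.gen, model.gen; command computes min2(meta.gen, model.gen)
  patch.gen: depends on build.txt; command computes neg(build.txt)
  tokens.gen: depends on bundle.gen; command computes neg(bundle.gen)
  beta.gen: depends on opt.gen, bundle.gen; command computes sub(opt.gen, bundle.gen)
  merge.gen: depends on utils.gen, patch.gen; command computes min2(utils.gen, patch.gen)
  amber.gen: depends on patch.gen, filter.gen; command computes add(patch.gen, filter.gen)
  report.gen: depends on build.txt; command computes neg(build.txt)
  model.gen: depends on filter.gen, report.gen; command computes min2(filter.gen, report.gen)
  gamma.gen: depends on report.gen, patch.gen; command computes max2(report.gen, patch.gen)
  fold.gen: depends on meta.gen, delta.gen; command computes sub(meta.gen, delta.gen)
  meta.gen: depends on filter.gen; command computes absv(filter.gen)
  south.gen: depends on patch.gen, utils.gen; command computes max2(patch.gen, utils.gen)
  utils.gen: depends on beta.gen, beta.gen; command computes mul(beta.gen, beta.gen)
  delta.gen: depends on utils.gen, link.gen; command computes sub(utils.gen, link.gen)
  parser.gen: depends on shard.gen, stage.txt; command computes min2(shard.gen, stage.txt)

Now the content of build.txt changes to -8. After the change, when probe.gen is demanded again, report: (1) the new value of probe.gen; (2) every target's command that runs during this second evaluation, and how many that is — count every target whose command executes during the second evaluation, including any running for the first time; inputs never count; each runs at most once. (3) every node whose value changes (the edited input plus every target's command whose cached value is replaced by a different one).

First evaluation (everything demanded from the output):
  filter.gen = absv(-7) = 7
  meta.gen = absv(7) = 7
  report.gen = neg(-7) = 7
  model.gen = min2(7, 7) = 7
  link.gen = min2(7, 7) = 7
  index.gen = max2(7, 7) = 7
  layout.gen = absv(7) = 7
  opt.gen = neg(7) = -7
  shard.gen = absv(7) = 7
  bundle.gen = min2(7, 7) = 7
  beta.gen = sub(-7, 7) = -14
  utils.gen = mul(-14, -14) = 196
  delta.gen = sub(196, 7) = 189
  probe.gen = sub(189, 7) = 182

Propagation after the edit:
  filter.gen: runs — build.txt -7->-8; result 8.
  meta.gen: runs — filter.gen 7->8; result 8.
  report.gen: runs — build.txt -7->-8; result 8.
  model.gen: runs — filter.gen 7->8; report.gen 7->8; result 8.
  link.gen: runs — meta.gen 7->8; model.gen 7->8; result 8.
  index.gen: runs — model.gen 7->8; link.gen 7->8; result 8.
  layout.gen: runs — index.gen 7->8; result 8.
  opt.gen: runs — model.gen 7->8; result -8.
  shard.gen: runs — model.gen 7->8; result 8.
  bundle.gen: runs — layout.gen 7->8; shard.gen 7->8; result 8.
  beta.gen: runs — opt.gen -7->-8; bundle.gen 7->8; result -16.
  utils.gen: runs — beta.gen -14->-16; beta.gen -14->-16; result 256.
  delta.gen: runs — utils.gen 196->256; link.gen 7->8; result 248.
  probe.gen: runs — delta.gen 189->248; index.gen 7->8; result 240.

New value of probe.gen: 240.
Target commands that run: beta.gen, bundle.gen, delta.gen, filter.gen, index.gen, layout.gen, link.gen, meta.gen, model.gen, opt.gen, probe.gen, report.gen, shard.gen, utils.gen — 14 in total.
Values that change: beta.gen, build.txt, bundle.gen, delta.gen, filter.gen, index.gen, layout.gen, link.gen, meta.gen, model.gen, opt.gen, probe.gen, report.gen, shard.gen, utils.gen.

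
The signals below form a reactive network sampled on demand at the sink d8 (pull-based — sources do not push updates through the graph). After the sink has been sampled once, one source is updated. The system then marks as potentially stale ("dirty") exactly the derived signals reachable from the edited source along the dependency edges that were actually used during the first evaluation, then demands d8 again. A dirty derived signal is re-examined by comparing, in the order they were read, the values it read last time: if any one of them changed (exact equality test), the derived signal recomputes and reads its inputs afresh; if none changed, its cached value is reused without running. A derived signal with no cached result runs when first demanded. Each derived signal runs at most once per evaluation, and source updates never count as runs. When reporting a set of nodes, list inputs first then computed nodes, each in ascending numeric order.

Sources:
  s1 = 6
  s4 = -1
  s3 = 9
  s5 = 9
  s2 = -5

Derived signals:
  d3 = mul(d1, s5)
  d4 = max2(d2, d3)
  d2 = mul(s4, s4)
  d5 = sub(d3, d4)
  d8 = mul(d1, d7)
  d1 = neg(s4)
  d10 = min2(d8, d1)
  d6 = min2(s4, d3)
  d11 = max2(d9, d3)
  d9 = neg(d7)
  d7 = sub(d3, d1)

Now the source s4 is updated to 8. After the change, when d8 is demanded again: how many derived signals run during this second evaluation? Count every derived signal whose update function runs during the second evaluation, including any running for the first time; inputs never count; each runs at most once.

Initial pass — values computed on the first demand:
  d1 = neg(-1) = 1
  d3 = mul(1, 9) = 9
  d7 = sub(9, 1) = 8
  d8 = mul(1, 8) = 8

Second demand — change propagation:
  d1: re-runs because s4 -1->8; new result -8.
  d3: re-runs because d1 1->-8; new result -72.
  d7: re-runs because d3 9->-72; d1 1->-8; new result -64.
  d8: re-runs because d1 1->-8; d7 8->-64; new result 512.

Run set: d1, d3, d7, d8 (4 run).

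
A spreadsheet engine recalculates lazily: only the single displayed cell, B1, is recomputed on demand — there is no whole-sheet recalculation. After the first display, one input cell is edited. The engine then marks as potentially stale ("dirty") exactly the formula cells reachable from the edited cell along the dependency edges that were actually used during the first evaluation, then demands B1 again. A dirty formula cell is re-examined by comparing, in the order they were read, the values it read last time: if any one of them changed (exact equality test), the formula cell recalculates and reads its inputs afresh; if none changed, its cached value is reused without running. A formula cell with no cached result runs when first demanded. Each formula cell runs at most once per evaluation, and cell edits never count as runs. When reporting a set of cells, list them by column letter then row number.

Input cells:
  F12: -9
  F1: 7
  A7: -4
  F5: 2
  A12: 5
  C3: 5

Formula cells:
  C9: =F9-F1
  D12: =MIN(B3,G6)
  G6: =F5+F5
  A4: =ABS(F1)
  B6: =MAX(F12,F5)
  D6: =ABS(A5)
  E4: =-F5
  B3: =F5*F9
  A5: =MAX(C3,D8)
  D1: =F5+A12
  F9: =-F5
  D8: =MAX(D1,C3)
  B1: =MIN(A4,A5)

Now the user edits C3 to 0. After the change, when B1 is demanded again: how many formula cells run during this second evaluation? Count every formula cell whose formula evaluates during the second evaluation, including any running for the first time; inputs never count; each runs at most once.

Formula cells that run: A5, D8 — 2 in total.
Key observation: the cutoff stops propagation at B1 — its inputs' values are unchanged, so it reuses its cache.

First evaluation (everything demanded from the output):
  A4 = ABS(7) = 7
  D1 = 2 + 5 = 7
  D8 = MAX(7, 5) = 7
  A5 = MAX(5, 7) = 7
  B1 = MIN(7, 7) = 7

Propagation after the edit:
  D8: runs — C3 5->0; result 7 (same value as before).
  A5: runs — C3 5->0; result 7 (same value as before).
  B1: checked — values it read are unchanged (A4 unchanged, A5 unchanged); reused cached 7 without running.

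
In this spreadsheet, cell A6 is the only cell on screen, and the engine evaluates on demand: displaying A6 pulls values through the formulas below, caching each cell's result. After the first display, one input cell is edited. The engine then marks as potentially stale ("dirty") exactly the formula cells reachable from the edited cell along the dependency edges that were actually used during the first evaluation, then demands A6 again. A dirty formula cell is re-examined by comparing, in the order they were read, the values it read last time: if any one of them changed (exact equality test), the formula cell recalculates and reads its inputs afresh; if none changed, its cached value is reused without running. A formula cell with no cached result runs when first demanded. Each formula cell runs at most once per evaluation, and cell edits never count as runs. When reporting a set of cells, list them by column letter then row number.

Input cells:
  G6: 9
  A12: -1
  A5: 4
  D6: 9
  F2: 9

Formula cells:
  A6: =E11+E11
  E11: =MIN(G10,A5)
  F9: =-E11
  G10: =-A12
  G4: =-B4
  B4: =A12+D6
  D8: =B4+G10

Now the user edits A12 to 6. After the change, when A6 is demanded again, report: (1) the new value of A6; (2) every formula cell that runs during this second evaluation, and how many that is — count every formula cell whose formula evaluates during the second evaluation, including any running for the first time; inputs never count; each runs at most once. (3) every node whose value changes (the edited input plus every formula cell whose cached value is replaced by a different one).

Initial pass — values computed on the first demand:
  G10 = -(-1) = 1
  E11 = MIN(1, 4) = 1
  A6 = 1 + 1 = 2

Second demand — change propagation:
  G10: re-runs because A12 -1->6; new result -6.
  E11: re-runs because G10 1->-6; new result -6.
  A6: re-runs because E11 1->-6; E11 1->-6; new result -12.

A6 now evaluates to -12.
Run set: A6, E11, G10 (3 run).
Changed values: A6, A12, E11, G10.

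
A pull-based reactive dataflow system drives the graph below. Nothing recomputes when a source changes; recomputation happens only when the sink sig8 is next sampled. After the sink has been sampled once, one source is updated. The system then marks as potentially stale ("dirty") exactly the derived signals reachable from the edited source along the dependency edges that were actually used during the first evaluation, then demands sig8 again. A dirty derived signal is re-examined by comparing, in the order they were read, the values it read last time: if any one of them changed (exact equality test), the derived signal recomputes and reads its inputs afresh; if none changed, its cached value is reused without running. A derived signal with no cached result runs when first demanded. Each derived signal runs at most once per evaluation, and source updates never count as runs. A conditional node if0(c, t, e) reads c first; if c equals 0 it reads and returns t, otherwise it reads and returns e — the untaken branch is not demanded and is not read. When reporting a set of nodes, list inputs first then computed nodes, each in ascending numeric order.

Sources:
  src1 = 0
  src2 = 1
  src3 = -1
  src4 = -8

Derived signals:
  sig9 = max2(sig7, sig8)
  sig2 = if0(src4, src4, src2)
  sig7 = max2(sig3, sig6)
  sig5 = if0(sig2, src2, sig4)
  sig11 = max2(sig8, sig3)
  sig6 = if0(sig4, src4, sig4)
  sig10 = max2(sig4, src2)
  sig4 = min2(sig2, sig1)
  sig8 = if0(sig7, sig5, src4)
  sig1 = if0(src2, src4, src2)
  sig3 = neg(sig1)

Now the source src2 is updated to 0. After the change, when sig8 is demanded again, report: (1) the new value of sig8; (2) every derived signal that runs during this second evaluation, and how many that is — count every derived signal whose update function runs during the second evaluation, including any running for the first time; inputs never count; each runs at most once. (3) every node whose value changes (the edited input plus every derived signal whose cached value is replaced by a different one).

First evaluation (everything demanded from the output):
  sig1 = if0(src2=1 -> else branch src2) = 1
  sig2 = if0(src4=-8 -> else branch src2) = 1
  sig3 = neg(1) = -1
  sig4 = min2(1, 1) = 1
  sig6 = if0(sig4=1 -> else branch sig4) = 1
  sig7 = max2(-1, 1) = 1
  sig8 = if0(sig7=1 -> else branch src4) = -8

Propagation after the edit:
  sig1: runs — src2 1->0; src2 1->0; result -8.
  sig2: runs — src2 1->0; result 0.
  sig3: runs — sig1 1->-8; result 8.
  sig4: runs — sig2 1->0; sig1 1->-8; result -8.
  sig6: runs — sig4 1->-8; sig4 1->-8; result -8.
  sig7: runs — sig3 -1->8; sig6 1->-8; result 8.
  sig8: runs — sig7 1->8; result -8 (same value as before).

New value of sig8: -8.
Derived signals that run: sig1, sig2, sig3, sig4, sig6, sig7, sig8 — 7 in total.
Values that change: src2, sig1, sig2, sig3, sig4, sig6, sig7.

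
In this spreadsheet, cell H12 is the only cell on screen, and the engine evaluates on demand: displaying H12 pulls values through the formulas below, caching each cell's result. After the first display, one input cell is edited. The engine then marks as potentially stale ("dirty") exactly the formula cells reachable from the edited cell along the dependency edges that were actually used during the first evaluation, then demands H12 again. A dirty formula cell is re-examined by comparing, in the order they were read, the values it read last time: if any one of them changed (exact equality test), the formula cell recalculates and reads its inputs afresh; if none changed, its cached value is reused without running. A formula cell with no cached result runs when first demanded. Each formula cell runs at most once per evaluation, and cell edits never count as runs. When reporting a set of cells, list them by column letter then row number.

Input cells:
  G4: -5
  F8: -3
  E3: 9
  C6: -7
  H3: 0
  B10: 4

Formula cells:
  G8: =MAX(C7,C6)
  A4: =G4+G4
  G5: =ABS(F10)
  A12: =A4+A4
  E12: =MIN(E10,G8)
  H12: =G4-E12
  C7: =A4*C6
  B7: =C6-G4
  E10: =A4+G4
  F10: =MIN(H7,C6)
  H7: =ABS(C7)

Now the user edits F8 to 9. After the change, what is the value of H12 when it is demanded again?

H12 now evaluates to 10.
The important point: nothing the output needs ever reads F8, so the edit is invisible to it.

Initial pass — values computed on the first demand:
  A4 = -5 + -5 = -10
  C7 = -10 * -7 = 70
  E10 = -10 + -5 = -15
  G8 = MAX(70, -7) = 70
  E12 = MIN(-15, 70) = -15
  H12 = -5 - -15 = 10

Second demand — change propagation:
  no demanded computation ever read F8, so the edit dirties nothing and nothing runs.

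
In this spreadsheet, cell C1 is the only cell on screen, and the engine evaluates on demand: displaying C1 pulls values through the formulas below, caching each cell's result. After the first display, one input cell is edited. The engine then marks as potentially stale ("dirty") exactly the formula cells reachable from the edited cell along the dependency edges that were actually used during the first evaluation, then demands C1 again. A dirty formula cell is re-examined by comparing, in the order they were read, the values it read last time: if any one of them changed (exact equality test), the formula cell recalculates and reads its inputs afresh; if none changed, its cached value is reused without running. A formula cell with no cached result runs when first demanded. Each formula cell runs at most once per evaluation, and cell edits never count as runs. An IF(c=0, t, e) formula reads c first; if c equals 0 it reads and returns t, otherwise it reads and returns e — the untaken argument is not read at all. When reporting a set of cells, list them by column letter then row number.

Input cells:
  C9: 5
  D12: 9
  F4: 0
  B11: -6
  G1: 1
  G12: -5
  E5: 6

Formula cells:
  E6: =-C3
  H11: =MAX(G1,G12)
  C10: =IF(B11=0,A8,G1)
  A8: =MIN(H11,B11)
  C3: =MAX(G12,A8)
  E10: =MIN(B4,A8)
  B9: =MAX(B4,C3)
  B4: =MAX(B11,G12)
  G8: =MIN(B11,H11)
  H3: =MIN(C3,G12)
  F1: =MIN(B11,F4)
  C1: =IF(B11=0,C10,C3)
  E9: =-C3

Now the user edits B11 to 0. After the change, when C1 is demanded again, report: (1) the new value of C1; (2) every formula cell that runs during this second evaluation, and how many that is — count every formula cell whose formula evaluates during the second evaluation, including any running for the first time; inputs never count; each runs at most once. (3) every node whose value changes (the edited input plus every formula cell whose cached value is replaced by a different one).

Initial pass — values computed on the first demand:
  H11 = MAX(1, -5) = 1
  A8 = MIN(1, -6) = -6
  C3 = MAX(-5, -6) = -5
  C1 = IF(B11=0: B11=-6 -> else branch C3) = -5

Second demand — change propagation:
  A8: re-runs because B11 -6->0; new result 0.
  C3: dirty yet unreached — the second evaluation never asks for it.
  C10: newly demanded (no cache) — executes and yields 0.
  C1: re-runs because B11 -6->0; new result 0.

The important point: the flipped condition redirects demand; C3 is left stale, never re-checked.

C1 now evaluates to 0.
Run set: A8, C1, C10 (3 run).
Changed values: A8, B11, C1.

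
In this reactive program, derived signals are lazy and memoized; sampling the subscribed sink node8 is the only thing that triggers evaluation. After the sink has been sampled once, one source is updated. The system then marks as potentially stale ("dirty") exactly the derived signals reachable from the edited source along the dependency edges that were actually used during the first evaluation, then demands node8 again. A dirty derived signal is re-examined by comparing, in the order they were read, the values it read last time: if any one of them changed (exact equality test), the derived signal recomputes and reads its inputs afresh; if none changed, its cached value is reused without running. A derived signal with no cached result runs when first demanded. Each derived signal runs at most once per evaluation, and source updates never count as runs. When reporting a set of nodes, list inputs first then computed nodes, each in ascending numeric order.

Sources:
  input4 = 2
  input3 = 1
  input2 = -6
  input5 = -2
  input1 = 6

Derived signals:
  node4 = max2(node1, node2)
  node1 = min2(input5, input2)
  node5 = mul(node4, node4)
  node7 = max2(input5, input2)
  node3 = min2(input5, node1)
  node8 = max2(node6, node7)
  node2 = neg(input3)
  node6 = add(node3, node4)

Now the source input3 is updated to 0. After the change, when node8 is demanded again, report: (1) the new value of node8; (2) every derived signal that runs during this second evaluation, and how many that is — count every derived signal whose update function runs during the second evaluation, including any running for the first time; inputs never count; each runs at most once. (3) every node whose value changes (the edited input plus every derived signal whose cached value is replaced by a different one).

First demand of the output computes:
  node1 = min2(-2, -6) = -6
  node2 = neg(1) = -1
  node3 = min2(-2, -6) = -6
  node4 = max2(-6, -1) = -1
  node6 = add(-6, -1) = -7
  node7 = max2(-2, -6) = -2
  node8 = max2(-7, -2) = -2

After the edit, cleaning proceeds:
  node2: a read changed (input3 1->0) — executes, giving 0.
  node4: a read changed (node2 -1->0) — executes, giving 0.
  node6: a read changed (node4 -1->0) — executes, giving -6.
  node8: a read changed (node6 -7->-6) — executes, giving -2 — identical to its old value.

Demanding node8 again yields -2.
4 derived signals run: node2, node4, node6, node8.
The nodes whose values change: input3, node2, node4, node6.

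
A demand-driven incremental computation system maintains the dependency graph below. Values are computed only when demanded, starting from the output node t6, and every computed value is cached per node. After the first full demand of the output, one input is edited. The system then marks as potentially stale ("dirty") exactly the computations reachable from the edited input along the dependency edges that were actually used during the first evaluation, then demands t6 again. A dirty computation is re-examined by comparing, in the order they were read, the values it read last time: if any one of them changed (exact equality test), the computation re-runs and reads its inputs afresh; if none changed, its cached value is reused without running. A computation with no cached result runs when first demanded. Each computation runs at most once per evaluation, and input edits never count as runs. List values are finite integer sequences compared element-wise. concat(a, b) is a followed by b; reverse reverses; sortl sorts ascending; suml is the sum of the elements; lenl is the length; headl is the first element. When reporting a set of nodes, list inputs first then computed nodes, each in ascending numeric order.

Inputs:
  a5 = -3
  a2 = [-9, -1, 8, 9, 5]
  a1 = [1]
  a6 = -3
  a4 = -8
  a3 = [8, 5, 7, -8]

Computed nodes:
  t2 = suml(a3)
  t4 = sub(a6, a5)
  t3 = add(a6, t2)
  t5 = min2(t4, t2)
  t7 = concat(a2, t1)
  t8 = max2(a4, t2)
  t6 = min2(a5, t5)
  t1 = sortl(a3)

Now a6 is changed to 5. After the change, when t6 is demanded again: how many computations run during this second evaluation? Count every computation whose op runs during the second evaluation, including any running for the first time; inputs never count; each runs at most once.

First evaluation (everything demanded from the output):
  t2 = suml([8, 5, 7, -8]) = 12
  t4 = sub(-3, -3) = 0
  t5 = min2(0, 12) = 0
  t6 = min2(-3, 0) = -3

Propagation after the edit:
  t4: runs — a6 -3->5; result 8.
  t5: runs — t4 0->8; result 8.
  t6: runs — t5 0->8; result -3 (same value as before).

Computations that run: t4, t5, t6 — 3 in total.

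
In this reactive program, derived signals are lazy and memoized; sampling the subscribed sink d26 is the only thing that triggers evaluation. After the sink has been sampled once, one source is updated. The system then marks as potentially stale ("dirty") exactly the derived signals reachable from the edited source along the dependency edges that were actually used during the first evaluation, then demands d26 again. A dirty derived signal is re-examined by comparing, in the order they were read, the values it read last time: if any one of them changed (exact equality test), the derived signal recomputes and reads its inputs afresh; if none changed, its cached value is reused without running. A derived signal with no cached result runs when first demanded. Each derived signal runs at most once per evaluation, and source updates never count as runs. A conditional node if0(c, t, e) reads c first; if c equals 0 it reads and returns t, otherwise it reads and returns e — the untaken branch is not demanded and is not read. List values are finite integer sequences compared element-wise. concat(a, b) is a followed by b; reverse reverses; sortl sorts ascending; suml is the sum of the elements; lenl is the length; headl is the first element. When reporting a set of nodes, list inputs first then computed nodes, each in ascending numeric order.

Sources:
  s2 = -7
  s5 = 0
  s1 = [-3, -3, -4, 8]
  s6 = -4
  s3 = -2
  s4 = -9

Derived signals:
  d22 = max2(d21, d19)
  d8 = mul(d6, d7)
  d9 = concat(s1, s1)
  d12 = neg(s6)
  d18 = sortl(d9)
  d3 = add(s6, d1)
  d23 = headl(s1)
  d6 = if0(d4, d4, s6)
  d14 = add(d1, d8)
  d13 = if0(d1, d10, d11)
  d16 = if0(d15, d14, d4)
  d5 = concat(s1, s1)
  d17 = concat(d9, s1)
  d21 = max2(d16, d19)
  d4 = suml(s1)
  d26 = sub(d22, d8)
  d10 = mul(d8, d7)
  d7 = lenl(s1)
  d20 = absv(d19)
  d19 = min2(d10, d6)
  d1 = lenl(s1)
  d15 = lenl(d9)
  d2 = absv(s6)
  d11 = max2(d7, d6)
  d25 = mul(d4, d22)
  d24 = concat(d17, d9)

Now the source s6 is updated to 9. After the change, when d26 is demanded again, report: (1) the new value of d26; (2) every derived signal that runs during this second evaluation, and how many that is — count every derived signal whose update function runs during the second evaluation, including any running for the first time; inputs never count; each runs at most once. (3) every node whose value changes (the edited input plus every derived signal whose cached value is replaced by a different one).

Demanding d26 again yields -27.
7 derived signals run: d6, d8, d10, d19, d21, d22, d26.
The nodes whose values change: s6, d6, d8, d10, d19, d21, d22, d26.

First demand of the output computes:
  d4 = suml([-3, -3, -4, 8]) = -2
  d6 = if0(d4=-2 -> else branch s6) = -4
  d7 = lenl([-3, -3, -4, 8]) = 4
  d8 = mul(-4, 4) = -16
  d9 = concat([-3, -3, -4, 8], [-3, -3, -4, 8]) = [-3, -3, -4, 8, -3, -3, -4, 8]
  d10 = mul(-16, 4) = -64
  d15 = lenl([-3, -3, -4, 8, -3, -3, -4, 8]) = 8
  d16 = if0(d15=8 -> else branch d4) = -2
  d19 = min2(-64, -4) = -64
  d21 = max2(-2, -64) = -2
  d22 = max2(-2, -64) = -2
  d26 = sub(-2, -16) = 14

After the edit, cleaning proceeds:
  d6: a read changed (s6 -4->9) — executes, giving 9.
  d8: a read changed (d6 -4->9) — executes, giving 36.
  d10: a read changed (d8 -16->36) — executes, giving 144.
  d19: a read changed (d10 -64->144; d6 -4->9) — executes, giving 9.
  d21: a read changed (d19 -64->9) — executes, giving 9.
  d22: a read changed (d21 -2->9; d19 -64->9) — executes, giving 9.
  d26: a read changed (d22 -2->9; d8 -16->36) — executes, giving -27.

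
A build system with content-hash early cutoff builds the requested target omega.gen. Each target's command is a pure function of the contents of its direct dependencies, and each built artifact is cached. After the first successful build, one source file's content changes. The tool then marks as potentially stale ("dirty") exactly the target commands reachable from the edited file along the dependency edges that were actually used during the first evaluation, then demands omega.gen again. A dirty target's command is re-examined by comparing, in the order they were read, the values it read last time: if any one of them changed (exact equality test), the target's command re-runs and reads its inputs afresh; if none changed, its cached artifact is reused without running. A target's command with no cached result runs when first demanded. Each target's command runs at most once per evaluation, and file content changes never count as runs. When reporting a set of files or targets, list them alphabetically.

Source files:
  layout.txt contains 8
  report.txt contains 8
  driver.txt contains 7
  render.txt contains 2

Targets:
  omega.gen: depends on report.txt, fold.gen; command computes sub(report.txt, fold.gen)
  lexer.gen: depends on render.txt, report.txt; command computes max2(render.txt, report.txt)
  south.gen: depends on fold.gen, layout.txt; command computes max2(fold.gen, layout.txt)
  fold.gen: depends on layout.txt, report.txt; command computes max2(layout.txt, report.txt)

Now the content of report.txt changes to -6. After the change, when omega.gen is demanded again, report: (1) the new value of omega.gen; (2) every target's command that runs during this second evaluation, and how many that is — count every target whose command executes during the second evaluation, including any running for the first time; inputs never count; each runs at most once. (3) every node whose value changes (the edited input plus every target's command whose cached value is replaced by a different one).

New value of omega.gen: -14.
Target commands that run: fold.gen, omega.gen — 2 in total.
Values that change: omega.gen, report.txt.

First evaluation (everything demanded from the output):
  fold.gen = max2(8, 8) = 8
  omega.gen = sub(8, 8) = 0

Propagation after the edit:
  fold.gen: runs — report.txt 8->-6; result 8 (same value as before).
  omega.gen: runs — report.txt 8->-6; result -14.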